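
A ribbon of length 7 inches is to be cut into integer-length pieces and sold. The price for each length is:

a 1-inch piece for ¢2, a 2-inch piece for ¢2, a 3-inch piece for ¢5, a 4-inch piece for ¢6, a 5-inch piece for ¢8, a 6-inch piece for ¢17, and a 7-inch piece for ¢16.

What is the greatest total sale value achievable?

Consider every possible first cut. best[k] is the best of p[i]+best[k−i] over all sellable i≤k.
best[1] = 2
best[2] = max(2+2, 2+0) = 4
best[3] = max(2+4, 2+2, 5+0) = 6
best[4] = max(2+6, 2+4, 5+2, 6+0) = 8
best[5] = max(2+8, 2+6, 5+4, 6+2, 8+0) = 10
best[6] = max(2+10, 2+8, 5+6, 6+4, 8+2, 17+0) = 17
best[7] = max(2+17, 2+10, 5+8, …, 17+2, 16+0) = 19
One optimal cutting: 6 + 1 → ¢17 + ¢2 = ¢19.

19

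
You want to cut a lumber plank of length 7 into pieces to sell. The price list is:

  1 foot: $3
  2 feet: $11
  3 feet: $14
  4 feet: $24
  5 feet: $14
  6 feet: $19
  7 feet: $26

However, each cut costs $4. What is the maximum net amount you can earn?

Consider every possible first cut. net[k] is the best of p[i]+net[k−i] over all sellable i≤k, charging 4 whenever i<k.
net[1] = 3
net[2] = 11
net[3] = 14
net[4] = 24
net[5] = 23  (first piece 1, then net[4]=24)
net[6] = 31  (first piece 2, then net[4]=24)
net[7] = 34  (first piece 3, then net[4]=24)
One optimal plan: pieces 4 + 3 (1 cut) → $38 − $4 = $34.

34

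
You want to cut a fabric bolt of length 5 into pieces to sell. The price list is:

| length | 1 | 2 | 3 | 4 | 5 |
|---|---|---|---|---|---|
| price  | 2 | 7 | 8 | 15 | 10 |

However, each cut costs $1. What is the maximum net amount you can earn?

Build r[k] bottom-up: r[k] = max over allowed piece i of (p[i] + r[k−i]) − 1 per cut.
r[1] = 2
r[2] = max(2+2-1, 7+0) = 7
r[3] = max(2+7-1, 7+2-1, 8+0) = 8
r[4] = max(2+8-1, 7+7-1, 8+2-1, 15+0) = 15
r[5] = max(2+15-1, 7+8-1, 8+7-1, 15+2-1, 10+0) = 16
One optimal plan: pieces 4 + 1 (1 cut) → $17 − $1 = $16.

16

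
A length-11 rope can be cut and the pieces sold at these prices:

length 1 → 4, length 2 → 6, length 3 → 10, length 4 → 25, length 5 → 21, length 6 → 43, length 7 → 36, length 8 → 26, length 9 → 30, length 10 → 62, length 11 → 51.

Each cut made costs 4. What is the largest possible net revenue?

64

Consider every possible first cut. net[k] is the best of p[i]+net[k−i] over all sellable i≤k, charging 4 whenever i<k.
net[1] = 4
net[2] = 6
net[3] = 10
net[4] = 25
net[5] = 25  (first piece 1, then net[4]=25)
net[6] = 43
net[7] = 43  (first piece 1, then net[6]=43)
net[8] = 46  (first piece 4, then net[4]=25)
net[9] = 49  (first piece 3, then net[6]=43)
net[10] = 64  (first piece 4, then net[6]=43)
net[11] = 64  (first piece 1, then net[10]=64)
One optimal plan: pieces 6 + 4 + 1 (2 cuts) → 72 − 8 = 64.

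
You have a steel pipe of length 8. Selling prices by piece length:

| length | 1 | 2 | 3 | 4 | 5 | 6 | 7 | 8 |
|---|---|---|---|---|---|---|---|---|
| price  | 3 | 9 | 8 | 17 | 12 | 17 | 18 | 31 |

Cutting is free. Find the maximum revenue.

Build r[k] bottom-up: r[k] = max over allowed piece i of (p[i] + r[k−i]).
r[1] = 3
r[2] = max(3+3, 9+0) = 9
r[3] = max(3+9, 9+3, 8+0) = 12
r[4] = max(3+12, 9+9, 8+3, 17+0) = 18
r[5] = max(3+18, 9+12, 8+9, 17+3, 12+0) = 21
r[6] = max(3+21, 9+18, 8+12, 17+9, 12+3, 17+0) = 27
r[7] = max(3+27, 9+21, 8+18, …, 17+3, 18+0) = 30
r[8] = max(3+30, 9+27, 8+21, …, 18+3, 31+0) = 36
One optimal cutting: 2 + 2 + 2 + 2 → $9 + $9 + $9 + $9 = $36.

36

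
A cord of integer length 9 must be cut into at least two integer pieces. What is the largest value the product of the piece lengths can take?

27

Let m[k] be the best product for length k (with at least one cut). For each first piece i, the rest contributes max(k−i, m[k−i]).
m[2] = 1·max(1,0) = 1·1 = 1
m[3] = 1·max(2,1) = 1·2 = 2
m[4] = 2·max(2,1) = 2·2 = 4
m[5] = 2·max(3,2) = 2·3 = 6
m[6] = 3·max(3,2) = 3·3 = 9
m[7] = 2·max(5,6) = 2·6 = 12
m[8] = 2·max(6,9) = 2·9 = 18
m[9] = 3·max(6,9) = 3·9 = 27
One optimal split: 3 + 3 + 3; product 3·3·3 = 27.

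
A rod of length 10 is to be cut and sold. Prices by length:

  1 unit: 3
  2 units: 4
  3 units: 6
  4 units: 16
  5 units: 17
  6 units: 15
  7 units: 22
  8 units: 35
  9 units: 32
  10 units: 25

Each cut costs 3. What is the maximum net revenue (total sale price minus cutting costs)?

36

Consider every possible first cut. v[k] is the best of p[i]+v[k−i] over all sellable i≤k, charging 3 whenever i<k.
v[1] = 3
v[2] = max(3+3-3, 4+0) = 4
v[3] = max(3+4-3, 4+3-3, 6+0) = 6
v[4] = max(3+6-3, 4+4-3, 6+3-3, 16+0) = 16
v[5] = max(3+16-3, 4+6-3, 6+4-3, 16+3-3, 17+0) = 17
v[6] = max(3+17-3, 4+16-3, 6+6-3, 16+4-3, 17+3-3, 15+0) = 17
v[7] = max(3+17-3, 4+17-3, 6+16-3, …, 15+3-3, 22+0) = 22
v[8] = max(3+22-3, 4+17-3, 6+17-3, …, 22+3-3, 35+0) = 35
v[9] = max(3+35-3, 4+22-3, 6+17-3, …, 35+3-3, 32+0) = 35
v[10] = max(3+35-3, 4+35-3, 6+22-3, …, 32+3-3, 25+0) = 36
One optimal plan: pieces 8 + 2 (1 cut) → 39 − 3 = 36.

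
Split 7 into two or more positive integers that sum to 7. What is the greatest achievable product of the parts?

Let P[k] be the best product for length k (with at least one cut). For each first piece i, the rest contributes max(k−i, P[k−i]).
P[2] = 1*max(1,0) = 1*1 = 1
P[3] = max(1*2, 2*1) = 2
P[4] = max(1*3, 2*2, 3*1) = 4
P[5] = max(1*4, 2*3, 3*2, 4*1) = 6
P[6] = max(1*6, 2*4, 3*3, 4*2, 5*1) = 9
P[7] = max(1*9, 2*6, 3*4, 4*3, 5*2, 6*1) = 12
One optimal split: 3 + 2 + 2; product 3*2*2 = 12.

12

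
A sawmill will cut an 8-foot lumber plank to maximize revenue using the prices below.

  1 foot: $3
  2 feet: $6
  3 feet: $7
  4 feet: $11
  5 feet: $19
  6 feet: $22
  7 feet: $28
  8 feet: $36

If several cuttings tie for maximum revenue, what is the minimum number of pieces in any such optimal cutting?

1

Consider every possible first cut. r[k] is the best of p[i]+r[k−i] over all sellable i≤k.
r[1] = 3
r[2] = max(3+3, 6+0) = 6
r[3] = max(3+6, 6+3, 7+0) = 9
r[4] = max(3+9, 6+6, 7+3, 11+0) = 12
r[5] = max(3+12, 6+9, 7+6, 11+3, 19+0) = 19
r[6] = max(3+19, 6+12, 7+9, 11+6, 19+3, 22+0) = 22
r[7] = max(3+22, 6+19, 7+12, …, 22+3, 28+0) = 28
r[8] = max(3+28, 6+22, 7+19, …, 28+3, 36+0) = 36
Maximum revenue is $36.
Now minimize piece count subject to staying optimal: for each k, pieces[k] = 1 + min over i with p[i]+r[k−i]=r[k] of pieces[k−i].
pieces[5] = 1
pieces[6] = 1
pieces[7] = 1
pieces[8] = 1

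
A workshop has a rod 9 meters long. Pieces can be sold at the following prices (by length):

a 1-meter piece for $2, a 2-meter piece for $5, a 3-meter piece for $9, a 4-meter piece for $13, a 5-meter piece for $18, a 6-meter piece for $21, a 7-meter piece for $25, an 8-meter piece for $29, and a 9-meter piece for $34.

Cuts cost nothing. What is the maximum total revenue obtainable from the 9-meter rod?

34

Let v[k] be the best obtainable value from length k. For each k, try every first piece i and keep the best of price[i] + v[k−i].
v[1] = 2
v[2] = max(2+2, 5+0) = 5
v[3] = max(2+5, 5+2, 9+0) = 9
v[4] = max(2+9, 5+5, 9+2, 13+0) = 13
v[5] = max(2+13, 5+9, 9+5, 13+2, 18+0) = 18
v[6] = max(2+18, 5+13, 9+9, 13+5, 18+2, 21+0) = 21
v[7] = max(2+21, 5+18, 9+13, …, 21+2, 25+0) = 25
v[8] = max(2+25, 5+21, 9+18, …, 25+2, 29+0) = 29
v[9] = max(2+29, 5+25, 9+21, …, 29+2, 34+0) = 34
Best is to sell the whole 9-meter piece uncut for $34.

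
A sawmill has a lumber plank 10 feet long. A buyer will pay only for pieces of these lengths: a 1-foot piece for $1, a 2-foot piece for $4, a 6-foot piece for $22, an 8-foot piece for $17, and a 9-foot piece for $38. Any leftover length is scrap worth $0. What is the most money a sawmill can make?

Let r[k] be the best obtainable value from length k. For each k, try every first piece i and keep the best of price[i] + r[k−i].
r[1] = 1
r[2] = max(1+1, 4+0) = 4
r[3] = max(1+4, 4+1) = 5
r[4] = max(1+5, 4+4) = 8
r[5] = max(1+8, 4+5) = 9
r[6] = max(1+9, 4+8, 22+0) = 22
r[7] = max(1+22, 4+9, 22+1) = 23
r[8] = max(1+23, 4+22, 22+4, 17+0) = 26
r[9] = max(1+26, 4+23, 22+5, 17+1, 38+0) = 38
r[10] = max(1+38, 4+26, 22+8, 17+4, 38+1) = 39
One optimal cutting: 9 + 1 → $39.

39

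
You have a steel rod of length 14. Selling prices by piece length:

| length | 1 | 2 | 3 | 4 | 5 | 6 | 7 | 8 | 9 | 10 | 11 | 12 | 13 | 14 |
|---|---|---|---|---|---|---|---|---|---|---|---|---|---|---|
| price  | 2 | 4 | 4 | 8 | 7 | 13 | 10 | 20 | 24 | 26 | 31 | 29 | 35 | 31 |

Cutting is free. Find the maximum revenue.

Build r[k] bottom-up: r[k] = max over allowed piece i of (p[i] + r[k−i]).
r[1] = 2
r[2] = 4  (first piece 1, then r[1]=2)
r[3] = 6  (first piece 1, then r[2]=4)
r[4] = 8  (first piece 1, then r[3]=6)
r[5] = 10  (first piece 1, then r[4]=8)
r[6] = 13
r[7] = 15  (first piece 1, then r[6]=13)
r[8] = 20
r[9] = 24
r[10] = 26  (first piece 1, then r[9]=24)
r[11] = 31
r[12] = 33  (first piece 1, then r[11]=31)
r[13] = 35  (first piece 1, then r[12]=33)
r[14] = 37  (first piece 1, then r[13]=35)
One optimal cutting: 11 + 1 + 1 + 1 → $31 + $2 + $2 + $2 = $37.

37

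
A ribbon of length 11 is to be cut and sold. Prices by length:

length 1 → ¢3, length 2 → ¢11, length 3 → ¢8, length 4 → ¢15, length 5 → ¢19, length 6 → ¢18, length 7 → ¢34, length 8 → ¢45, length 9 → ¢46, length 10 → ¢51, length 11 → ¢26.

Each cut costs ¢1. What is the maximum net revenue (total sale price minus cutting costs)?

Consider every possible first cut. r[k] is the best of p[i]+r[k−i] over all sellable i≤k, charging 1 whenever i<k.
r[1] = 3
r[2] = max(3+3-1, 11+0) = 11
r[3] = max(3+11-1, 11+3-1, 8+0) = 13
r[4] = max(3+13-1, 11+11-1, 8+3-1, 15+0) = 21
r[5] = max(3+21-1, 11+13-1, 8+11-1, 15+3-1, 19+0) = 23
r[6] = max(3+23-1, 11+21-1, 8+13-1, 15+11-1, 19+3-1, 18+0) = 31
r[7] = max(3+31-1, 11+23-1, 8+21-1, …, 18+3-1, 34+0) = 34
r[8] = max(3+34-1, 11+31-1, 8+23-1, …, 34+3-1, 45+0) = 45
r[9] = max(3+45-1, 11+34-1, 8+31-1, …, 45+3-1, 46+0) = 47
r[10] = max(3+47-1, 11+45-1, 8+34-1, …, 46+3-1, 51+0) = 55
r[11] = max(3+55-1, 11+47-1, 8+45-1, …, 51+3-1, 26+0) = 57
One optimal plan: pieces 8 + 2 + 1 (2 cuts) → ¢59 − ¢2 = ¢57.

57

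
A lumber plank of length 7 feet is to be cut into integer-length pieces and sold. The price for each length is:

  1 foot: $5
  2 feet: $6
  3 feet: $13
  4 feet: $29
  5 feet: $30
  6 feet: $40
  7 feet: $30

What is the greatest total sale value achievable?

45

Consider every possible first cut. best[k] is the best of p[i]+best[k−i] over all sellable i≤k.
best[1] = 5
best[2] = max(5+5, 6+0) = 10
best[3] = max(5+10, 6+5, 13+0) = 15
best[4] = max(5+15, 6+10, 13+5, 29+0) = 29
best[5] = max(5+29, 6+15, 13+10, 29+5, 30+0) = 34
best[6] = max(5+34, 6+29, 13+15, 29+10, 30+5, 40+0) = 40
best[7] = max(5+40, 6+34, 13+29, …, 40+5, 30+0) = 45
One optimal cutting: 6 + 1 → $40 + $5 = $45.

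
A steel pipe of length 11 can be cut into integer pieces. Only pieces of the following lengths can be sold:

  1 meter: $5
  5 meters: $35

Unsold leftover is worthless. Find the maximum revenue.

Consider every possible first cut. r[k] is the best of p[i]+r[k−i] over all sellable i≤k.
r[1] = 5
r[2] = 10  (first piece 1, then r[1]=5)
r[3] = 15  (first piece 1, then r[2]=10)
r[4] = 20  (first piece 1, then r[3]=15)
r[5] = 35
r[6] = 40  (first piece 1, then r[5]=35)
r[7] = 45  (first piece 1, then r[6]=40)
r[8] = 50  (first piece 1, then r[7]=45)
r[9] = 55  (first piece 1, then r[8]=50)
r[10] = 70  (first piece 5, then r[5]=35)
r[11] = 75  (first piece 1, then r[10]=70)
One optimal cutting: 5 + 5 + 1 → $75.

75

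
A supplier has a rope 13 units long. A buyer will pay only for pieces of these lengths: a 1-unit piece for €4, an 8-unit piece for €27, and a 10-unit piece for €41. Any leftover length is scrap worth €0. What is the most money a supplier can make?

Build r[k] bottom-up: r[k] = max over allowed piece i of (p[i] + r[k−i]).
r[1] = 4
r[2] = 8  (first piece 1, then r[1]=4)
r[3] = 12  (first piece 1, then r[2]=8)
r[4] = 16  (first piece 1, then r[3]=12)
r[5] = 20  (first piece 1, then r[4]=16)
r[6] = 24  (first piece 1, then r[5]=20)
r[7] = 28  (first piece 1, then r[6]=24)
r[8] = 32  (first piece 1, then r[7]=28)
r[9] = 36  (first piece 1, then r[8]=32)
r[10] = 41
r[11] = 45  (first piece 1, then r[10]=41)
r[12] = 49  (first piece 1, then r[11]=45)
r[13] = 53  (first piece 1, then r[12]=49)
One optimal cutting: 10 + 1 + 1 + 1 → €53.

53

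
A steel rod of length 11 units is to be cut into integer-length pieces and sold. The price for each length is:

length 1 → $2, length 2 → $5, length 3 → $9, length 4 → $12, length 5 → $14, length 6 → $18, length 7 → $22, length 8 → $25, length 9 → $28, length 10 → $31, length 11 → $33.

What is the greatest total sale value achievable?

Build R[k] bottom-up: R[k] = max over allowed piece i of (p[i] + R[k−i]).
R[1] = 2
R[2] = 5
R[3] = 9
R[4] = 12
R[5] = 14  (first piece 1, then R[4]=12)
R[6] = 18  (first piece 3, then R[3]=9)
R[7] = 22
R[8] = 25
R[9] = 28
R[10] = 31  (first piece 3, then R[7]=22)
R[11] = 34  (first piece 3, then R[8]=25)
One optimal cutting: 8 + 3 → $25 + $9 = $34.

34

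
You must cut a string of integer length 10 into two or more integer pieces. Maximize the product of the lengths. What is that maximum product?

36

Let f[k] be the best product for length k (with at least one cut). For each first piece i, the rest contributes max(k−i, f[k−i]).
Small cases: f[2]=1, f[3]=2, f[4]=4, f[5]=6.
f[6] = 3·max(3,2) = 3·3 = 9
f[7] = 2·max(5,6) = 2·6 = 12
f[8] = 2·max(6,9) = 2·9 = 18
f[9] = 3·max(6,9) = 3·9 = 27
f[10] = 2·max(8,18) = 2·18 = 36
One optimal split: 3 + 3 + 2 + 2; product 3·3·2·2 = 36.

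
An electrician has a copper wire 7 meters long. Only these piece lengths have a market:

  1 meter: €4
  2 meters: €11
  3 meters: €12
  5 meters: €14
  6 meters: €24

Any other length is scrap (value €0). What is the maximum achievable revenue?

Consider every possible first cut. r[k] is the best of p[i]+r[k−i] over all sellable i≤k.
r[1] = 4
r[2] = max(4+4, 11+0) = 11
r[3] = max(4+11, 11+4, 12+0) = 15
r[4] = max(4+15, 11+11, 12+4) = 22
r[5] = max(4+22, 11+15, 12+11, 14+0) = 26
r[6] = max(4+26, 11+22, 12+15, 14+4, 24+0) = 33
r[7] = max(4+33, 11+26, 12+22, 14+11, 24+4) = 37
One optimal cutting: 2 + 2 + 2 + 1 → €37.

37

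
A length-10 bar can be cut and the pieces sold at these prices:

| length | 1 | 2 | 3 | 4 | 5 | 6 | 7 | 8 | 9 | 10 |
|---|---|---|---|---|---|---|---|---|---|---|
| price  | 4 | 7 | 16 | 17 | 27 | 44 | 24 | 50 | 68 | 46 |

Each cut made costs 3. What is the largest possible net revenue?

69

Consider every possible first cut. r[k] is the best of p[i]+r[k−i] over all sellable i≤k, charging 3 whenever i<k.
r[1] = 4
r[2] = max(4+4-3, 7+0) = 7
r[3] = max(4+7-3, 7+4-3, 16+0) = 16
r[4] = max(4+16-3, 7+7-3, 16+4-3, 17+0) = 17
r[5] = max(4+17-3, 7+16-3, 16+7-3, 17+4-3, 27+0) = 27
r[6] = max(4+27-3, 7+17-3, 16+16-3, 17+7-3, 27+4-3, 44+0) = 44
r[7] = max(4+44-3, 7+27-3, 16+17-3, …, 44+4-3, 24+0) = 45
r[8] = max(4+45-3, 7+44-3, 16+27-3, …, 24+4-3, 50+0) = 50
r[9] = max(4+50-3, 7+45-3, 16+44-3, …, 50+4-3, 68+0) = 68
r[10] = max(4+68-3, 7+50-3, 16+45-3, …, 68+4-3, 46+0) = 69
One optimal plan: pieces 9 + 1 (1 cut) → 72 − 3 = 69.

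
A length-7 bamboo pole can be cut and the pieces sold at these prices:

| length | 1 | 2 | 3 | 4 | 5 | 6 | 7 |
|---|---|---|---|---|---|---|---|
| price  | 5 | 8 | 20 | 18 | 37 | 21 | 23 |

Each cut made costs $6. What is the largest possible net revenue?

39

Build v[k] bottom-up: v[k] = max over allowed piece i of (p[i] + v[k−i]) − 6 per cut.
v[1] = 5
v[2] = max(5+5-6, 8+0) = 8
v[3] = max(5+8-6, 8+5-6, 20+0) = 20
v[4] = max(5+20-6, 8+8-6, 20+5-6, 18+0) = 19
v[5] = max(5+19-6, 8+20-6, 20+8-6, 18+5-6, 37+0) = 37
v[6] = max(5+37-6, 8+19-6, 20+20-6, 18+8-6, 37+5-6, 21+0) = 36
v[7] = max(5+36-6, 8+37-6, 20+19-6, …, 21+5-6, 23+0) = 39
One optimal plan: pieces 5 + 2 (1 cut) → $45 − $6 = $39.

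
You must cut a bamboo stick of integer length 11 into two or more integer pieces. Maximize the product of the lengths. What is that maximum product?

54

Define f[k] = max over 1≤i<k of i · max(k−i, f[k−i]); the inner max lets the remainder stay uncut if that's better.
f[2] = 1×max(1,0) = 1×1 = 1
f[3] = 1×max(2,1) = 1×2 = 2
f[4] = 2×max(2,1) = 2×2 = 4
f[5] = 2×max(3,2) = 2×3 = 6
f[6] = 3×max(3,2) = 3×3 = 9
f[7] = 2×max(5,6) = 2×6 = 12
f[8] = 2×max(6,9) = 2×9 = 18
f[9] = 3×max(6,9) = 3×9 = 27
f[10] = 2×max(8,18) = 2×18 = 36
f[11] = 2×max(9,27) = 2×27 = 54
One optimal split: 3 + 3 + 3 + 2; product 3×3×3×2 = 54.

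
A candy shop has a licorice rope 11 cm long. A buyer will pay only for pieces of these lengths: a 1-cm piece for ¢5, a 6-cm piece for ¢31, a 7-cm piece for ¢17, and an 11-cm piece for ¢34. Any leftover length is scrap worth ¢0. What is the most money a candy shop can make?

56

Build best[k] bottom-up: best[k] = max over allowed piece i of (p[i] + best[k−i]).
best[1] = 5
best[2] = 10  (first piece 1, then best[1]=5)
best[3] = 15  (first piece 1, then best[2]=10)
best[4] = 20  (first piece 1, then best[3]=15)
best[5] = 25  (first piece 1, then best[4]=20)
best[6] = max(5+25, 31+0) = 31
best[7] = max(5+31, 31+5, 17+0) = 36
best[8] = max(5+36, 31+10, 17+5) = 41
best[9] = max(5+41, 31+15, 17+10) = 46
best[10] = max(5+46, 31+20, 17+15) = 51
best[11] = max(5+51, 31+25, 17+20, 34+0) = 56
One optimal cutting: 6 + 1 + 1 + 1 + 1 + 1 → ¢56.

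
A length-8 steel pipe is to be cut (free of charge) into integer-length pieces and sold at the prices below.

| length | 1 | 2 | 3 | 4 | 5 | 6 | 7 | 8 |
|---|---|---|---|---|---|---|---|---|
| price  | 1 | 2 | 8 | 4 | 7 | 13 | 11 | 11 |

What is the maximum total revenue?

18

Build R[k] bottom-up: R[k] = max over allowed piece i of (p[i] + R[k−i]).
R[1] = 1
R[2] = max(1+1, 2+0) = 2
R[3] = max(1+2, 2+1, 8+0) = 8
R[4] = max(1+8, 2+2, 8+1, 4+0) = 9
R[5] = max(1+9, 2+8, 8+2, 4+1, 7+0) = 10
R[6] = max(1+10, 2+9, 8+8, 4+2, 7+1, 13+0) = 16
R[7] = max(1+16, 2+10, 8+9, …, 13+1, 11+0) = 17
R[8] = max(1+17, 2+16, 8+10, …, 11+1, 11+0) = 18
One optimal cutting: 3 + 3 + 1 + 1 → $8 + $8 + $1 + $1 = $18.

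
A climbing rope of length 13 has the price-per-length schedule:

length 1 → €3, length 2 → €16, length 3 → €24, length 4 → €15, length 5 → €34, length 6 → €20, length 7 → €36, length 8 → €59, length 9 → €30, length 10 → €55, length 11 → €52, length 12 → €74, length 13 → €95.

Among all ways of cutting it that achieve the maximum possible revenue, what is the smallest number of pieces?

Let r[k] be the best obtainable value from length k. For each k, try every first piece i and keep the best of price[i] + r[k−i].
r[1] = 3
r[2] = max(3+3, 16+0) = 16
r[3] = max(3+16, 16+3, 24+0) = 24
r[4] = max(3+24, 16+16, 24+3, 15+0) = 32
r[5] = max(3+32, 16+24, 24+16, 15+3, 34+0) = 40
r[6] = max(3+40, 16+32, 24+24, 15+16, 34+3, 20+0) = 48
r[7] = max(3+48, 16+40, 24+32, …, 20+3, 36+0) = 56
r[8] = max(3+56, 16+48, 24+40, …, 36+3, 59+0) = 64
r[9] = max(3+64, 16+56, 24+48, …, 59+3, 30+0) = 72
r[10] = max(3+72, 16+64, 24+56, …, 30+3, 55+0) = 80
r[11] = max(3+80, 16+72, 24+64, …, 55+3, 52+0) = 88
r[12] = max(3+88, 16+80, 24+72, …, 52+3, 74+0) = 96
r[13] = max(3+96, 16+88, 24+80, …, 74+3, 95+0) = 104
Maximum revenue is €104.
Now minimize piece count subject to staying optimal: for each k, pieces[k] = 1 + min over i with p[i]+r[k−i]=r[k] of pieces[k−i].
pieces[10] = 4
pieces[11] = 4
pieces[12] = 4
pieces[13] = 5

5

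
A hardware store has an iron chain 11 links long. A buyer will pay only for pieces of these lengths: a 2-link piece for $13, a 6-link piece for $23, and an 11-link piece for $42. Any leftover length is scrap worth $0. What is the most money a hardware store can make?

65

Build best[k] bottom-up: best[k] = max over allowed piece i of (p[i] + best[k−i]).
best[1] = 0
best[2] = 13
best[3] = 13
best[4] = 26  (first piece 2, then best[2]=13)
best[5] = 26
best[6] = max(13+26, 23+0) = 39
best[7] = max(13+26, 23+0) = 39
best[8] = max(13+39, 23+13) = 52
best[9] = max(13+39, 23+13) = 52
best[10] = max(13+52, 23+26) = 65
best[11] = max(13+52, 23+26, 42+0) = 65
One optimal cutting: pieces 2 + 2 + 2 + 2 + 2 with 1 link of scrap → $65.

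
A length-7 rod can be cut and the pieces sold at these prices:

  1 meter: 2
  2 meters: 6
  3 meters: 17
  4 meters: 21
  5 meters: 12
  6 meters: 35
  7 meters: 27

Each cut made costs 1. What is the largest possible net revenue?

37

Consider every possible first cut. r[k] is the best of p[i]+r[k−i] over all sellable i≤k, charging 1 whenever i<k.
r[1] = 2
r[2] = max(2+2-1, 6+0) = 6
r[3] = max(2+6-1, 6+2-1, 17+0) = 17
r[4] = max(2+17-1, 6+6-1, 17+2-1, 21+0) = 21
r[5] = max(2+21-1, 6+17-1, 17+6-1, 21+2-1, 12+0) = 22
r[6] = max(2+22-1, 6+21-1, 17+17-1, 21+6-1, 12+2-1, 35+0) = 35
r[7] = max(2+35-1, 6+22-1, 17+21-1, …, 35+2-1, 27+0) = 37
One optimal plan: pieces 4 + 3 (1 cut) → 38 − 1 = 37.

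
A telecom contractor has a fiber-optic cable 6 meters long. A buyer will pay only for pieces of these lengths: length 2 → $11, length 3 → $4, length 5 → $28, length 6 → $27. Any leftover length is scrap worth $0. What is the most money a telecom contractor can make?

Let f[k] be the best obtainable value from length k. For each k, try every first piece i and keep the best of price[i] + f[k−i].
f[1] = 0
f[2] = 11
f[3] = 11
f[4] = 22  (first piece 2, then f[2]=11)
f[5] = 28
f[6] = 33  (first piece 2, then f[4]=22)
One optimal cutting: 2 + 2 + 2 → $33.

33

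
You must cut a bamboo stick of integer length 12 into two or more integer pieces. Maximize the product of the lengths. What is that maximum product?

Define prod[k] = max over 1≤i<k of i · max(k−i, prod[k−i]); the inner max lets the remainder stay uncut if that's better.
prod[2] = 1·max(1,0) = 1·1 = 1
prod[3] = max(1·2, 2·1) = 2
prod[4] = max(1·3, 2·2, 3·1) = 4
prod[5] = max(1·4, 2·3, 3·2, 4·1) = 6
prod[6] = max(1·6, 2·4, 3·3, 4·2, 5·1) = 9
prod[7] = max(1·9, 2·6, 3·4, 4·3, 5·2, 6·1) = 12
prod[8] = max(1·12, 2·9, 3·6, …, 6·2, 7·1) = 18
prod[9] = max(1·18, 2·12, 3·9, …, 7·2, 8·1) = 27
prod[10] = max(1·27, 2·18, 3·12, …, 8·2, 9·1) = 36
prod[11] = max(1·36, 2·27, 3·18, …, 9·2, 10·1) = 54
prod[12] = max(1·54, 2·36, 3·27, …, 10·2, 11·1) = 81
One optimal split: 3 + 3 + 3 + 3; product 3·3·3·3 = 81.

81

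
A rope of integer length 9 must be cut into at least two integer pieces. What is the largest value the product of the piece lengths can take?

27

Fill prod[k] for k=2..9: at each k try every first piece i and multiply by the better of (k−i) uncut or prod[k−i].
prod[2] = 1*max(1,0) = 1*1 = 1
prod[3] = max(1*2, 2*1) = 2
prod[4] = max(1*3, 2*2, 3*1) = 4
prod[5] = max(1*4, 2*3, 3*2, 4*1) = 6
prod[6] = max(1*6, 2*4, 3*3, 4*2, 5*1) = 9
prod[7] = max(1*9, 2*6, 3*4, 4*3, 5*2, 6*1) = 12
prod[8] = max(1*12, 2*9, 3*6, …, 6*2, 7*1) = 18
prod[9] = max(1*18, 2*12, 3*9, …, 7*2, 8*1) = 27
One optimal split: 3 + 3 + 3; product 3*3*3 = 27.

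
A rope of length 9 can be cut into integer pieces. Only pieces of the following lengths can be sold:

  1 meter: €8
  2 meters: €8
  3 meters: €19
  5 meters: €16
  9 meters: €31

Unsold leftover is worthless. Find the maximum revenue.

Build best[k] bottom-up: best[k] = max over allowed piece i of (p[i] + best[k−i]).
best[1] = 8
best[2] = 16  (first piece 1, then best[1]=8)
best[3] = 24  (first piece 1, then best[2]=16)
best[4] = 32  (first piece 1, then best[3]=24)
best[5] = 40  (first piece 1, then best[4]=32)
best[6] = 48  (first piece 1, then best[5]=40)
best[7] = 56  (first piece 1, then best[6]=48)
best[8] = 64  (first piece 1, then best[7]=56)
best[9] = 72  (first piece 1, then best[8]=64)
One optimal cutting: 1 + 1 + 1 + 1 + 1 + 1 + 1 + 1 + 1 → €72.

72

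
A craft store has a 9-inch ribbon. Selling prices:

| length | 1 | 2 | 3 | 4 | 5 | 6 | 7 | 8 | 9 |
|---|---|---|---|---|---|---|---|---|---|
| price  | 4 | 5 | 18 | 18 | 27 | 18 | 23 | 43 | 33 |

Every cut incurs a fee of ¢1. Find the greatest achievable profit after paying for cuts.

52

Build v[k] bottom-up: v[k] = max over allowed piece i of (p[i] + v[k−i]) − 1 per cut.
v[1] = 4
v[2] = 7  (first piece 1, then v[1]=4)
v[3] = 18
v[4] = 21  (first piece 1, then v[3]=18)
v[5] = 27
v[6] = 35  (first piece 3, then v[3]=18)
v[7] = 38  (first piece 1, then v[6]=35)
v[8] = 44  (first piece 3, then v[5]=27)
v[9] = 52  (first piece 3, then v[6]=35)
One optimal plan: pieces 3 + 3 + 3 (2 cuts) → ¢54 − ¢2 = ¢52.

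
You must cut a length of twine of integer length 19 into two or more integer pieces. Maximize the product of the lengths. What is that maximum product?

Fill prod[k] for k=2..19: at each k try every first piece i and multiply by the better of (k−i) uncut or prod[k−i].
prod[2] = 1·max(1,0) = 1·1 = 1
prod[3] = 1·max(2,1) = 1·2 = 2
prod[4] = 2·max(2,1) = 2·2 = 4
prod[5] = 2·max(3,2) = 2·3 = 6
prod[6] = 3·max(3,2) = 3·3 = 9
prod[7] = 2·max(5,6) = 2·6 = 12
prod[8] = 2·max(6,9) = 2·9 = 18
prod[9] = 3·max(6,9) = 3·9 = 27
prod[10] = 2·max(8,18) = 2·18 = 36
prod[11] = 2·max(9,27) = 2·27 = 54
prod[12] = 3·max(9,27) = 3·27 = 81
prod[13] = 2·max(11,54) = 2·54 = 108
prod[14] = 2·max(12,81) = 2·81 = 162
prod[15] = 3·max(12,81) = 3·81 = 243
prod[16] = 2·max(14,162) = 2·162 = 324
prod[17] = 2·max(15,243) = 2·243 = 486
prod[18] = 3·max(15,243) = 3·243 = 729
prod[19] = 2·max(17,486) = 2·486 = 972
One optimal split: 3 + 3 + 3 + 3 + 3 + 2 + 2; product 3·3·3·3·3·2·2 = 972.

972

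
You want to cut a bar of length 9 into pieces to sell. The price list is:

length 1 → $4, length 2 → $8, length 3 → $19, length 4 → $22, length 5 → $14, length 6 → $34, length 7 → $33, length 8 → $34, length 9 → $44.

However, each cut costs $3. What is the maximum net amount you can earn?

51

Consider every possible first cut. r[k] is the best of p[i]+r[k−i] over all sellable i≤k, charging 3 whenever i<k.
r[1] = 4
r[2] = max(4+4-3, 8+0) = 8
r[3] = max(4+8-3, 8+4-3, 19+0) = 19
r[4] = max(4+19-3, 8+8-3, 19+4-3, 22+0) = 22
r[5] = max(4+22-3, 8+19-3, 19+8-3, 22+4-3, 14+0) = 24
r[6] = max(4+24-3, 8+22-3, 19+19-3, 22+8-3, 14+4-3, 34+0) = 35
r[7] = max(4+35-3, 8+24-3, 19+22-3, …, 34+4-3, 33+0) = 38
r[8] = max(4+38-3, 8+35-3, 19+24-3, …, 33+4-3, 34+0) = 41
r[9] = max(4+41-3, 8+38-3, 19+35-3, …, 34+4-3, 44+0) = 51
One optimal plan: pieces 3 + 3 + 3 (2 cuts) → $57 − $6 = $51.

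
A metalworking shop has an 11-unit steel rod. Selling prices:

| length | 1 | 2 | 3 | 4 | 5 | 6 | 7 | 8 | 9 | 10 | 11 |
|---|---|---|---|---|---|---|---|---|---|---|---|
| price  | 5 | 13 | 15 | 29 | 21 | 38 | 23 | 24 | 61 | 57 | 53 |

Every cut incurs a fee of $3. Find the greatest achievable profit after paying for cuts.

71

Consider every possible first cut. v[k] is the best of p[i]+v[k−i] over all sellable i≤k, charging 3 whenever i<k.
v[1] = 5
v[2] = 13
v[3] = 15  (first piece 1, then v[2]=13)
v[4] = 29
v[5] = 31  (first piece 1, then v[4]=29)
v[6] = 39  (first piece 2, then v[4]=29)
v[7] = 41  (first piece 1, then v[6]=39)
v[8] = 55  (first piece 4, then v[4]=29)
v[9] = 61
v[10] = 65  (first piece 2, then v[8]=55)
v[11] = 71  (first piece 2, then v[9]=61)
One optimal plan: pieces 9 + 2 (1 cut) → $74 − $3 = $71.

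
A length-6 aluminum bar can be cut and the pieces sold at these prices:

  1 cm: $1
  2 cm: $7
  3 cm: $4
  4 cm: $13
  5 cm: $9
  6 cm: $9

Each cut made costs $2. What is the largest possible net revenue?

18

Consider every possible first cut. v[k] is the best of p[i]+v[k−i] over all sellable i≤k, charging 2 whenever i<k.
v[1] = 1
v[2] = max(1+1-2, 7+0) = 7
v[3] = max(1+7-2, 7+1-2, 4+0) = 6
v[4] = max(1+6-2, 7+7-2, 4+1-2, 13+0) = 13
v[5] = max(1+13-2, 7+6-2, 4+7-2, 13+1-2, 9+0) = 12
v[6] = max(1+12-2, 7+13-2, 4+6-2, 13+7-2, 9+1-2, 9+0) = 18
One optimal plan: pieces 4 + 2 (1 cut) → $20 − $2 = $18.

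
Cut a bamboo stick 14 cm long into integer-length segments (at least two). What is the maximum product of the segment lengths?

Define P[k] = max over 1≤i<k of i · max(k−i, P[k−i]); the inner max lets the remainder stay uncut if that's better.
P[2] = 1×max(1,0) = 1×1 = 1
P[3] = max(1×2, 2×1) = 2
P[4] = max(1×3, 2×2, 3×1) = 4
P[5] = max(1×4, 2×3, 3×2, 4×1) = 6
P[6] = max(1×6, 2×4, 3×3, 4×2, 5×1) = 9
P[7] = max(1×9, 2×6, 3×4, 4×3, 5×2, 6×1) = 12
P[8] = max(1×12, 2×9, 3×6, …, 6×2, 7×1) = 18
P[9] = max(1×18, 2×12, 3×9, …, 7×2, 8×1) = 27
P[10] = max(1×27, 2×18, 3×12, …, 8×2, 9×1) = 36
P[11] = max(1×36, 2×27, 3×18, …, 9×2, 10×1) = 54
P[12] = max(1×54, 2×36, 3×27, …, 10×2, 11×1) = 81
P[13] = max(1×81, 2×54, 3×36, …, 11×2, 12×1) = 108
P[14] = max(1×108, 2×81, 3×54, …, 12×2, 13×1) = 162
One optimal split: 3 + 3 + 3 + 3 + 2; product 3×3×3×3×2 = 162.

162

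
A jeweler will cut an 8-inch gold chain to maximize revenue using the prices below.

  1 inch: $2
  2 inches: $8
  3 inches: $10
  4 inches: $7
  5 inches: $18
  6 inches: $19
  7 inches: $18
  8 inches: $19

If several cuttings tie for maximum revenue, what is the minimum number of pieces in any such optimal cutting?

Let r[k] be the best obtainable value from length k. For each k, try every first piece i and keep the best of price[i] + r[k−i].
r[1] = 2
r[2] = max(2+2, 8+0) = 8
r[3] = max(2+8, 8+2, 10+0) = 10
r[4] = max(2+10, 8+8, 10+2, 7+0) = 16
r[5] = max(2+16, 8+10, 10+8, 7+2, 18+0) = 18
r[6] = max(2+18, 8+16, 10+10, 7+8, 18+2, 19+0) = 24
r[7] = max(2+24, 8+18, 10+16, …, 19+2, 18+0) = 26
r[8] = max(2+26, 8+24, 10+18, …, 18+2, 19+0) = 32
Maximum revenue is $32.
Now minimize piece count subject to staying optimal: for each k, pieces[k] = 1 + min over i with p[i]+r[k−i]=r[k] of pieces[k−i].
pieces[5] = 1
pieces[6] = 3
pieces[7] = 2
pieces[8] = 4

4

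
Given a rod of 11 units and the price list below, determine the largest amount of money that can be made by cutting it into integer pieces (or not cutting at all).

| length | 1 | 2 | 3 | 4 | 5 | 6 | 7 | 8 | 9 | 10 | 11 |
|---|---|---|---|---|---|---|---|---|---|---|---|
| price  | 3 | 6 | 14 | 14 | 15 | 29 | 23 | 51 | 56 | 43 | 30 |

Build best[k] bottom-up: best[k] = max over allowed piece i of (p[i] + best[k−i]).
best[1] = 3
best[2] = max(3+3, 6+0) = 6
best[3] = max(3+6, 6+3, 14+0) = 14
best[4] = max(3+14, 6+6, 14+3, 14+0) = 17
best[5] = max(3+17, 6+14, 14+6, 14+3, 15+0) = 20
best[6] = max(3+20, 6+17, 14+14, 14+6, 15+3, 29+0) = 29
best[7] = max(3+29, 6+20, 14+17, …, 29+3, 23+0) = 32
best[8] = max(3+32, 6+29, 14+20, …, 23+3, 51+0) = 51
best[9] = max(3+51, 6+32, 14+29, …, 51+3, 56+0) = 56
best[10] = max(3+56, 6+51, 14+32, …, 56+3, 43+0) = 59
best[11] = max(3+59, 6+56, 14+51, …, 43+3, 30+0) = 65
One optimal cutting: 8 + 3 → 51 + 14 = 65.

65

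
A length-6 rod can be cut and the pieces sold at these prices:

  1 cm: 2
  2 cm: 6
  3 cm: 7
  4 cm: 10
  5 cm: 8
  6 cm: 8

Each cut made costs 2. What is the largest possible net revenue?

Build net[k] bottom-up: net[k] = max over allowed piece i of (p[i] + net[k−i]) − 2 per cut.
net[1] = 2
net[2] = max(2+2-2, 6+0) = 6
net[3] = max(2+6-2, 6+2-2, 7+0) = 7
net[4] = max(2+7-2, 6+6-2, 7+2-2, 10+0) = 10
net[5] = max(2+10-2, 6+7-2, 7+6-2, 10+2-2, 8+0) = 11
net[6] = max(2+11-2, 6+10-2, 7+7-2, 10+6-2, 8+2-2, 8+0) = 14
One optimal plan: pieces 2 + 2 + 2 (2 cuts) → 18 − 4 = 14.

14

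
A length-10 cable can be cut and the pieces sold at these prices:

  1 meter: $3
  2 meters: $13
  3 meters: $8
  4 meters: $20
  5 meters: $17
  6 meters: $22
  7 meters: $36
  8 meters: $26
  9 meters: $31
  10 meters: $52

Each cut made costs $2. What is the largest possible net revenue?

Consider every possible first cut. v[k] is the best of p[i]+v[k−i] over all sellable i≤k, charging 2 whenever i<k.
v[1] = 3
v[2] = max(3+3-2, 13+0) = 13
v[3] = max(3+13-2, 13+3-2, 8+0) = 14
v[4] = max(3+14-2, 13+13-2, 8+3-2, 20+0) = 24
v[5] = max(3+24-2, 13+14-2, 8+13-2, 20+3-2, 17+0) = 25
v[6] = max(3+25-2, 13+24-2, 8+14-2, 20+13-2, 17+3-2, 22+0) = 35
v[7] = max(3+35-2, 13+25-2, 8+24-2, …, 22+3-2, 36+0) = 36
v[8] = max(3+36-2, 13+35-2, 8+25-2, …, 36+3-2, 26+0) = 46
v[9] = max(3+46-2, 13+36-2, 8+35-2, …, 26+3-2, 31+0) = 47
v[10] = max(3+47-2, 13+46-2, 8+36-2, …, 31+3-2, 52+0) = 57
One optimal plan: pieces 2 + 2 + 2 + 2 + 2 (4 cuts) → $65 − $8 = $57.

57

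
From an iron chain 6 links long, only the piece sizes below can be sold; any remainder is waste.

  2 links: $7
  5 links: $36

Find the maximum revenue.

Build f[k] bottom-up: f[k] = max over allowed piece i of (p[i] + f[k−i]).
f[1] = 0
f[2] = 7
f[3] = 7
f[4] = 14  (first piece 2, then f[2]=7)
f[5] = 36
f[6] = 36
One optimal cutting: pieces 5 with 1 link of scrap → $36.

36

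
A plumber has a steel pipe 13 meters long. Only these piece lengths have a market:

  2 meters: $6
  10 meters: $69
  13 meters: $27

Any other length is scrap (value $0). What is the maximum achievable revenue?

Build f[k] bottom-up: f[k] = max over allowed piece i of (p[i] + f[k−i]).
f[1] = 0
f[2] = 6
f[3] = 6
f[4] = 12  (first piece 2, then f[2]=6)
f[5] = 12
f[6] = 18  (first piece 2, then f[4]=12)
f[7] = 18
f[8] = 24  (first piece 2, then f[6]=18)
f[9] = 24
f[10] = 69
f[11] = 69
f[12] = 75  (first piece 2, then f[10]=69)
f[13] = 75
One optimal cutting: pieces 10 + 2 with 1 meter of scrap → $75.

75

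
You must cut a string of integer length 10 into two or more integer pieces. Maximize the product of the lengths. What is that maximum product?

Fill P[k] for k=2..10: at each k try every first piece i and multiply by the better of (k−i) uncut or P[k−i].
P[2] = 1*max(1,0) = 1*1 = 1
P[3] = 1*max(2,1) = 1*2 = 2
P[4] = 2*max(2,1) = 2*2 = 4
P[5] = 2*max(3,2) = 2*3 = 6
P[6] = 3*max(3,2) = 3*3 = 9
P[7] = 2*max(5,6) = 2*6 = 12
P[8] = 2*max(6,9) = 2*9 = 18
P[9] = 3*max(6,9) = 3*9 = 27
P[10] = 2*max(8,18) = 2*18 = 36
One optimal split: 3 + 3 + 2 + 2; product 3*3*2*2 = 36.

36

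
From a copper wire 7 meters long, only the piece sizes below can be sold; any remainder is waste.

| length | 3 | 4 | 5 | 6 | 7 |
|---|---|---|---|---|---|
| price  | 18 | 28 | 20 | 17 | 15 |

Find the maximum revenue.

46

Consider every possible first cut. best[k] is the best of p[i]+best[k−i] over all sellable i≤k.
best[1] = 0
best[2] = 0
best[3] = 18
best[4] = 28
best[5] = 28
best[6] = 36  (first piece 3, then best[3]=18)
best[7] = 46  (first piece 3, then best[4]=28)
One optimal cutting: 4 + 3 → €46.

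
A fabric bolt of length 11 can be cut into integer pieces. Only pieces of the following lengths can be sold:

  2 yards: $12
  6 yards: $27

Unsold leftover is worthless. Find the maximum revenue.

Consider every possible first cut. r[k] is the best of p[i]+r[k−i] over all sellable i≤k.
r[1] = 0
r[2] = 12
r[3] = 12
r[4] = 24  (first piece 2, then r[2]=12)
r[5] = 24
r[6] = 36  (first piece 2, then r[4]=24)
r[7] = 36
r[8] = 48  (first piece 2, then r[6]=36)
r[9] = 48
r[10] = 60  (first piece 2, then r[8]=48)
r[11] = 60
One optimal cutting: pieces 2 + 2 + 2 + 2 + 2 with 1 yard of scrap → $60.

60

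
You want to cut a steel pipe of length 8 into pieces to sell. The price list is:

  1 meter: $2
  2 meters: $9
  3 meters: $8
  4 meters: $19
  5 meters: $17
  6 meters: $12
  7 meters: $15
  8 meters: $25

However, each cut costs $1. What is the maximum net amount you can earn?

Let v[k] be the best obtainable value from length k. For each k, try every first piece i and keep the best of price[i] + v[k−i] minus the 1 cut fee when i<k.
v[1] = 2
v[2] = max(2+2-1, 9+0) = 9
v[3] = max(2+9-1, 9+2-1, 8+0) = 10
v[4] = max(2+10-1, 9+9-1, 8+2-1, 19+0) = 19
v[5] = max(2+19-1, 9+10-1, 8+9-1, 19+2-1, 17+0) = 20
v[6] = max(2+20-1, 9+19-1, 8+10-1, 19+9-1, 17+2-1, 12+0) = 27
v[7] = max(2+27-1, 9+20-1, 8+19-1, …, 12+2-1, 15+0) = 28
v[8] = max(2+28-1, 9+27-1, 8+20-1, …, 15+2-1, 25+0) = 37
One optimal plan: pieces 4 + 4 (1 cut) → $38 − $1 = $37.

37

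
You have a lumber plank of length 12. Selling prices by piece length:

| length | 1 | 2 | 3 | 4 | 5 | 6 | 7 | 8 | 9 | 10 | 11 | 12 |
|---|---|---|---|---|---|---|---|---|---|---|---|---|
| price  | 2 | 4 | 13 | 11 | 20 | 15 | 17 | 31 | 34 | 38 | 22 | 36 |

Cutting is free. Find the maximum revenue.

Build v[k] bottom-up: v[k] = max over allowed piece i of (p[i] + v[k−i]).
v[1] = 2
v[2] = max(2+2, 4+0) = 4
v[3] = max(2+4, 4+2, 13+0) = 13
v[4] = max(2+13, 4+4, 13+2, 11+0) = 15
v[5] = max(2+15, 4+13, 13+4, 11+2, 20+0) = 20
v[6] = max(2+20, 4+15, 13+13, 11+4, 20+2, 15+0) = 26
v[7] = max(2+26, 4+20, 13+15, …, 15+2, 17+0) = 28
v[8] = max(2+28, 4+26, 13+20, …, 17+2, 31+0) = 33
v[9] = max(2+33, 4+28, 13+26, …, 31+2, 34+0) = 39
v[10] = max(2+39, 4+33, 13+28, …, 34+2, 38+0) = 41
v[11] = max(2+41, 4+39, 13+33, …, 38+2, 22+0) = 46
v[12] = max(2+46, 4+41, 13+39, …, 22+2, 36+0) = 52
One optimal cutting: 3 + 3 + 3 + 3 → $13 + $13 + $13 + $13 = $52.

52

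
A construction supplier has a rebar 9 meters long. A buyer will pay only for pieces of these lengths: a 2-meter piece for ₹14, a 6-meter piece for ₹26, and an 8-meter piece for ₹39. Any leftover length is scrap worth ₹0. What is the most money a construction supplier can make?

56

Consider every possible first cut. f[k] is the best of p[i]+f[k−i] over all sellable i≤k.
f[1] = 0
f[2] = 14
f[3] = 14
f[4] = 28  (first piece 2, then f[2]=14)
f[5] = 28
f[6] = max(14+28, 26+0) = 42
f[7] = max(14+28, 26+0) = 42
f[8] = max(14+42, 26+14, 39+0) = 56
f[9] = max(14+42, 26+14, 39+0) = 56
One optimal cutting: pieces 2 + 2 + 2 + 2 with 1 meter of scrap → ₹56.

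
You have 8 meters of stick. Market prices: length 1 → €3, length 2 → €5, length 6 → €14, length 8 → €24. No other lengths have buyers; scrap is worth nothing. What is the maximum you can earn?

Let f[k] be the best obtainable value from length k. For each k, try every first piece i and keep the best of price[i] + f[k−i].
f[1] = 3
f[2] = max(3+3, 5+0) = 6
f[3] = max(3+6, 5+3) = 9
f[4] = max(3+9, 5+6) = 12
f[5] = max(3+12, 5+9) = 15
f[6] = max(3+15, 5+12, 14+0) = 18
f[7] = max(3+18, 5+15, 14+3) = 21
f[8] = max(3+21, 5+18, 14+6, 24+0) = 24
One optimal cutting: 1 + 1 + 1 + 1 + 1 + 1 + 1 + 1 → €24.

24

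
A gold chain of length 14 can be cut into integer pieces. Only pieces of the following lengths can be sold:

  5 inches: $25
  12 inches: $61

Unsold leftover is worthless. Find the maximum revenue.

61

Consider every possible first cut. f[k] is the best of p[i]+f[k−i] over all sellable i≤k.
f[1] = 0
f[2] = 0
f[3] = 0
f[4] = 0
f[5] = 25
f[6] = 25
f[7] = 25
f[8] = 25
f[9] = 25
f[10] = 50  (first piece 5, then f[5]=25)
f[11] = 50
f[12] = 61
f[13] = 61
f[14] = 61
One optimal cutting: pieces 12 with 2 inches of scrap → $61.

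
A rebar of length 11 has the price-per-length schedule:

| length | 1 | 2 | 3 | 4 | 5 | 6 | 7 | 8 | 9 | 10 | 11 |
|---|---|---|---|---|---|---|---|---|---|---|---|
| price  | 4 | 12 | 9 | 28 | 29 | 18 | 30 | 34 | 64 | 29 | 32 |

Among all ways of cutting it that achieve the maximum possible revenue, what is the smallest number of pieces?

2

Consider every possible first cut. r[k] is the best of p[i]+r[k−i] over all sellable i≤k.
r[1] = 4
r[2] = max(4+4, 12+0) = 12
r[3] = max(4+12, 12+4, 9+0) = 16
r[4] = max(4+16, 12+12, 9+4, 28+0) = 28
r[5] = max(4+28, 12+16, 9+12, 28+4, 29+0) = 32
r[6] = max(4+32, 12+28, 9+16, 28+12, 29+4, 18+0) = 40
r[7] = max(4+40, 12+32, 9+28, …, 18+4, 30+0) = 44
r[8] = max(4+44, 12+40, 9+32, …, 30+4, 34+0) = 56
r[9] = max(4+56, 12+44, 9+40, …, 34+4, 64+0) = 64
r[10] = max(4+64, 12+56, 9+44, …, 64+4, 29+0) = 68
r[11] = max(4+68, 12+64, 9+56, …, 29+4, 32+0) = 76
Maximum revenue is ₹76.
Now minimize piece count subject to staying optimal: for each k, pieces[k] = 1 + min over i with p[i]+r[k−i]=r[k] of pieces[k−i].
pieces[8] = 2
pieces[9] = 1
pieces[10] = 2
pieces[11] = 2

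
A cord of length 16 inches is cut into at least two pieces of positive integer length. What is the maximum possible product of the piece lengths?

324

Define P[k] = max over 1≤i<k of i · max(k−i, P[k−i]); the inner max lets the remainder stay uncut if that's better.
P[2] = 1×max(1,0) = 1×1 = 1
P[3] = 1×max(2,1) = 1×2 = 2
P[4] = 2×max(2,1) = 2×2 = 4
P[5] = 2×max(3,2) = 2×3 = 6
P[6] = 3×max(3,2) = 3×3 = 9
P[7] = 2×max(5,6) = 2×6 = 12
P[8] = 2×max(6,9) = 2×9 = 18
P[9] = 3×max(6,9) = 3×9 = 27
P[10] = 2×max(8,18) = 2×18 = 36
P[11] = 2×max(9,27) = 2×27 = 54
P[12] = 3×max(9,27) = 3×27 = 81
P[13] = 2×max(11,54) = 2×54 = 108
P[14] = 2×max(12,81) = 2×81 = 162
P[15] = 3×max(12,81) = 3×81 = 243
P[16] = 2×max(14,162) = 2×162 = 324
One optimal split: 3 + 3 + 3 + 3 + 2 + 2; product 3×3×3×3×2×2 = 324.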